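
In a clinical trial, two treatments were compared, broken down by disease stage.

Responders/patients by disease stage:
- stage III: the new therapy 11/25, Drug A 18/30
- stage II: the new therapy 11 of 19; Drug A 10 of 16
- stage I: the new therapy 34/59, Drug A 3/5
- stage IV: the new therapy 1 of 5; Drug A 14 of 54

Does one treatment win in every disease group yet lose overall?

Stage III: the new therapy 11/25 = 44.0%, Drug A 18/30 = 60.0% → Drug A
Stage II: the new therapy 11/19 = 57.9%, Drug A 10/16 = 62.5% → Drug A
Stage I: the new therapy 34/59 = 57.6%, Drug A 3/5 = 60.0% → Drug A
Stage IV: the new therapy 1/5 = 20.0%, Drug A 14/54 = 25.9% → Drug A
Overall: the new therapy 57/108 = 52.8%, Drug A 45/105 = 42.9% → the new therapy
Drug A wins each disease group but the new therapy wins overall — the comparison reverses. Drug A's patients skew toward stage IV, which has a lower base rate.

Yes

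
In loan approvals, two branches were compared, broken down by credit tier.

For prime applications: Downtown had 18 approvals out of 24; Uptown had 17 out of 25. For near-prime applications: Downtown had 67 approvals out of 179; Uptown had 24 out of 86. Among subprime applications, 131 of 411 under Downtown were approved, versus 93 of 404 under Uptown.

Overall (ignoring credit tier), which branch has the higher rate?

Downtown

Prime: Downtown 18/24 = 75.0%, Uptown 17/25 = 68.0% → Downtown
Near-prime: Downtown 67/179 = 37.4%, Uptown 24/86 = 27.9% → Downtown
Subprime: Downtown 131/411 = 31.9%, Uptown 93/404 = 23.0% → Downtown
Overall: Downtown 216/614 = 35.2%, Uptown 134/515 = 26.0% → Downtown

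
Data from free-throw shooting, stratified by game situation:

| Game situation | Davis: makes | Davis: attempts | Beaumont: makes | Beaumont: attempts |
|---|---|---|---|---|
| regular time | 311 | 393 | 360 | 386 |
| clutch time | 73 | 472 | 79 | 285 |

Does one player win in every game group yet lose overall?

No

Regular time: Davis 311/393 = 79.1%, Beaumont 360/386 = 93.3% → Beaumont
Clutch time: Davis 73/472 = 15.5%, Beaumont 79/285 = 27.7% → Beaumont
Overall: Davis 384/865 = 44.4%, Beaumont 439/671 = 65.4% → Beaumont
Beaumont wins overall and in every game group — no reversal.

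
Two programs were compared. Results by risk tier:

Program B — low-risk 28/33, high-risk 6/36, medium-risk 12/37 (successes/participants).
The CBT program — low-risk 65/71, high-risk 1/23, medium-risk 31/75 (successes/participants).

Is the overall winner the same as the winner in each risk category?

Low-risk: Program B 28/33 = 84.8%, the CBT program 65/71 = 91.5% → the CBT program
High-risk: Program B 6/36 = 16.7%, the CBT program 1/23 = 4.3% → Program B
Medium-risk: Program B 12/37 = 32.4%, the CBT program 31/75 = 41.3% → the CBT program
Overall: Program B 46/106 = 43.4%, the CBT program 97/169 = 57.4% → the CBT program
Neither sweeps: Program B wins 1 of 3 groups, the CBT program wins 2. The CBT program wins overall but not every group — no Simpson reversal.

No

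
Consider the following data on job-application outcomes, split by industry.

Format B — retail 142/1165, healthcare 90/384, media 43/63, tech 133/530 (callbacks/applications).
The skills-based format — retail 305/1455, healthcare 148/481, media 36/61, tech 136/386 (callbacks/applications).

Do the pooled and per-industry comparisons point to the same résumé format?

Retail: Format B 142/1165 = 12.2%, the skills-based format 305/1455 = 21.0% → the skills-based format
Healthcare: Format B 90/384 = 23.4%, the skills-based format 148/481 = 30.8% → the skills-based format
Media: Format B 43/63 = 68.3%, the skills-based format 36/61 = 59.0% → Format B
Tech: Format B 133/530 = 25.1%, the skills-based format 136/386 = 35.2% → the skills-based format
Overall: Format B 408/2142 = 19.0%, the skills-based format 625/2383 = 26.2% → the skills-based format
Neither sweeps: Format B wins 1 of 4 groups, the skills-based format wins 3. The skills-based format wins overall but not every group — no Simpson reversal.

No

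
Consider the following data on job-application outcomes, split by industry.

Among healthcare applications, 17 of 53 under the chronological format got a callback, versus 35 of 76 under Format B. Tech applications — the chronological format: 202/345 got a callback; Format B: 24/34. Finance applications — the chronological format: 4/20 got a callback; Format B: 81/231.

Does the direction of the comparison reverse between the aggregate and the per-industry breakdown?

Healthcare: the chronological format 17/53 = 32.1%, Format B 35/76 = 46.1% → Format B
Tech: the chronological format 202/345 = 58.6%, Format B 24/34 = 70.6% → Format B
Finance: the chronological format 4/20 = 20.0%, Format B 81/231 = 35.1% → Format B
Overall: the chronological format 223/418 = 53.3%, Format B 140/341 = 41.1% → the chronological format
Format B wins each industry group but the chronological format wins overall — the comparison reverses. Format B's applications skew toward finance, which has a lower base rate.

Yes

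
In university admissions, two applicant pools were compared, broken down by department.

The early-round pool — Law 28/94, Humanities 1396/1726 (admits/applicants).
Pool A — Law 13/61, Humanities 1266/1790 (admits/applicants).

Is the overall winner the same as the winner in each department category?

Yes

Law: the early-round pool 28/94 = 29.8%, Pool A 13/61 = 21.3% → the early-round pool
Humanities: the early-round pool 1396/1726 = 80.9%, Pool A 1266/1790 = 70.7% → the early-round pool
Overall: the early-round pool 1424/1820 = 78.2%, Pool A 1279/1851 = 69.1% → the early-round pool
The early-round pool wins overall and in every department group — no reversal.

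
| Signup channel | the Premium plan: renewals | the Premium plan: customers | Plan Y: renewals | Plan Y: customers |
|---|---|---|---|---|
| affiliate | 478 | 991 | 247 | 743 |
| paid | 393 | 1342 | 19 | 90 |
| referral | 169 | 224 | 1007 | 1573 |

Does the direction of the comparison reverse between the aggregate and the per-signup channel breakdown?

Yes

Affiliate: the Premium plan 478/991 = 48.2%, Plan Y 247/743 = 33.2% → the Premium plan
Paid: the Premium plan 393/1342 = 29.3%, Plan Y 19/90 = 21.1% → the Premium plan
Referral: the Premium plan 169/224 = 75.4%, Plan Y 1007/1573 = 64.0% → the Premium plan
Overall: the Premium plan 1040/2557 = 40.7%, Plan Y 1273/2406 = 52.9% → Plan Y
The Premium plan wins each signup group but Plan Y wins overall — the comparison reverses. The Premium plan's customers skew toward paid, which has a lower base rate.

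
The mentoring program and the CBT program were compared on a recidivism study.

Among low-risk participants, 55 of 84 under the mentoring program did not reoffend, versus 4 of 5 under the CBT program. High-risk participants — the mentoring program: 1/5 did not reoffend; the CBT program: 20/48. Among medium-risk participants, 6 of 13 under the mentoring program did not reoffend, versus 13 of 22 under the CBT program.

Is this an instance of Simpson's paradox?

Low-risk: the mentoring program 55/84 = 65.5%, the CBT program 4/5 = 80.0% → the CBT program
High-risk: the mentoring program 1/5 = 20.0%, the CBT program 20/48 = 41.7% → the CBT program
Medium-risk: the mentoring program 6/13 = 46.2%, the CBT program 13/22 = 59.1% → the CBT program
Overall: the mentoring program 62/102 = 60.8%, the CBT program 37/75 = 49.3% → the mentoring program
The CBT program wins each risk group but the mentoring program wins overall — the comparison reverses. The CBT program's participants skew toward high-risk, which has a lower base rate.

Yes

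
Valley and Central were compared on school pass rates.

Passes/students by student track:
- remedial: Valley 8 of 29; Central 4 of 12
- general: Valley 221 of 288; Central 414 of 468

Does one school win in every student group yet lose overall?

No

Remedial: Valley 8/29 = 27.6%, Central 4/12 = 33.3% → Central
General: Valley 221/288 = 76.7%, Central 414/468 = 88.5% → Central
Overall: Valley 229/317 = 72.2%, Central 418/480 = 87.1% → Central
Central wins overall and in every student group — no reversal.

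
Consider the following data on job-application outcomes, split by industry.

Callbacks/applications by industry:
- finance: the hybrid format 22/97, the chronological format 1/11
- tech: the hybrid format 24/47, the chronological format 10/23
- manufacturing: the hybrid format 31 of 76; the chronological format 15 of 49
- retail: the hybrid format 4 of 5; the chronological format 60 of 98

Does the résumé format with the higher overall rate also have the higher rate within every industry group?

No

Finance: the hybrid format 22/97 = 22.7%, the chronological format 1/11 = 9.1% → the hybrid format
Tech: the hybrid format 24/47 = 51.1%, the chronological format 10/23 = 43.5% → the hybrid format
Manufacturing: the hybrid format 31/76 = 40.8%, the chronological format 15/49 = 30.6% → the hybrid format
Retail: the hybrid format 4/5 = 80.0%, the chronological format 60/98 = 61.2% → the hybrid format
Overall: the hybrid format 81/225 = 36.0%, the chronological format 86/181 = 47.5% → the chronological format
The hybrid format wins each industry group but the chronological format wins overall — the comparison reverses. The hybrid format's applications skew toward finance, which has a lower base rate.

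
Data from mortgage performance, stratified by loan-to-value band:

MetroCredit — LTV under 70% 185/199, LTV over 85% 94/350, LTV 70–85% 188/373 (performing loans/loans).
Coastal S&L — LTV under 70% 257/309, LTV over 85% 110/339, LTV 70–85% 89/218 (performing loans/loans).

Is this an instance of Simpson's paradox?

LTV under 70%: MetroCredit 185/199 = 93.0%, Coastal S&L 257/309 = 83.2% → MetroCredit
LTV over 85%: MetroCredit 94/350 = 26.9%, Coastal S&L 110/339 = 32.4% → Coastal S&L
LTV 70–85%: MetroCredit 188/373 = 50.4%, Coastal S&L 89/218 = 40.8% → MetroCredit
Overall: MetroCredit 467/922 = 50.7%, Coastal S&L 456/866 = 52.7% → Coastal S&L
Neither sweeps: MetroCredit wins 2 of 3 groups, Coastal S&L wins 1. Coastal S&L wins overall but not every group — no Simpson reversal.

No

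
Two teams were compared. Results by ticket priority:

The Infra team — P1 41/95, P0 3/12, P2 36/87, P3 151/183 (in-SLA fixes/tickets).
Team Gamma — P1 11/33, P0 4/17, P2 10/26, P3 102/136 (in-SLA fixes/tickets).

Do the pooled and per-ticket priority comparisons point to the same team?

P1: the Infra team 41/95 = 43.2%, Team Gamma 11/33 = 33.3% → the Infra team
P0: the Infra team 3/12 = 25.0%, Team Gamma 4/17 = 23.5% → the Infra team
P2: the Infra team 36/87 = 41.4%, Team Gamma 10/26 = 38.5% → the Infra team
P3: the Infra team 151/183 = 82.5%, Team Gamma 102/136 = 75.0% → the Infra team
Overall: the Infra team 231/377 = 61.3%, Team Gamma 127/212 = 59.9% → the Infra team
The Infra team wins overall and in every ticket group — no reversal.

Yes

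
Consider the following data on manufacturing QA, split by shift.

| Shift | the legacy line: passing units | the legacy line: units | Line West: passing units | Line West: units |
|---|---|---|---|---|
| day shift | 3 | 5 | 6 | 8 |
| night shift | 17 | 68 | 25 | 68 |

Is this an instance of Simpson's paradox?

No

Day shift: the legacy line 3/5 = 60.0%, Line West 6/8 = 75.0% → Line West
Night shift: the legacy line 17/68 = 25.0%, Line West 25/68 = 36.8% → Line West
Overall: the legacy line 20/73 = 27.4%, Line West 31/76 = 40.8% → Line West
Line West wins overall and in every shift group — no reversal.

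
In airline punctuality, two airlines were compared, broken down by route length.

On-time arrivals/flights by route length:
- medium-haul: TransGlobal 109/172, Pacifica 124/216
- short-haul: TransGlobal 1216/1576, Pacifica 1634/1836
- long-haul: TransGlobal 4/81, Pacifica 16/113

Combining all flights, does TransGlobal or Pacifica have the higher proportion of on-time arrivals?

Pacifica

Medium-haul: TransGlobal 109/172 = 63.4%, Pacifica 124/216 = 57.4% → TransGlobal
Short-haul: TransGlobal 1216/1576 = 77.2%, Pacifica 1634/1836 = 89.0% → Pacifica
Long-haul: TransGlobal 4/81 = 4.9%, Pacifica 16/113 = 14.2% → Pacifica
Overall: TransGlobal 1329/1829 = 72.7%, Pacifica 1774/2165 = 81.9% → Pacifica
(Neither sweeps every route group, but Pacifica has the higher pooled rate.)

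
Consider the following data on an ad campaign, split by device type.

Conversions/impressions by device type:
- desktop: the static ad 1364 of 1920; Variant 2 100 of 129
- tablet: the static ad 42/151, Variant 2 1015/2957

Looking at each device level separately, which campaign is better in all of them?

Variant 2

Desktop: the static ad 1364/1920 = 71.0%, Variant 2 100/129 = 77.5% → Variant 2
Tablet: the static ad 42/151 = 27.8%, Variant 2 1015/2957 = 34.3% → Variant 2
Variant 2 has the higher rate in both groups.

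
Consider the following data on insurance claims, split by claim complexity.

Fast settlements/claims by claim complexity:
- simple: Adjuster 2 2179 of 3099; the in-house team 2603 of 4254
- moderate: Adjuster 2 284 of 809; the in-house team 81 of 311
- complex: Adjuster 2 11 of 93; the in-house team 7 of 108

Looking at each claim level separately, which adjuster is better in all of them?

Simple: Adjuster 2 2179/3099 = 70.3%, the in-house team 2603/4254 = 61.2% → Adjuster 2
Moderate: Adjuster 2 284/809 = 35.1%, the in-house team 81/311 = 26.0% → Adjuster 2
Complex: Adjuster 2 11/93 = 11.8%, the in-house team 7/108 = 6.5% → Adjuster 2
Adjuster 2 has the higher rate in all 3 groups.

Adjuster 2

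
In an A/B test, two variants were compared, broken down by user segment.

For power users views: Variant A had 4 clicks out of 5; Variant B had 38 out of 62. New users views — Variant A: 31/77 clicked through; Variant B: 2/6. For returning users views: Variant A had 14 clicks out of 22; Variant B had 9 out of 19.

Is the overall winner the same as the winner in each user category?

Power users: Variant A 4/5 = 80.0%, Variant B 38/62 = 61.3% → Variant A
New users: Variant A 31/77 = 40.3%, Variant B 2/6 = 33.3% → Variant A
Returning users: Variant A 14/22 = 63.6%, Variant B 9/19 = 47.4% → Variant A
Overall: Variant A 49/104 = 47.1%, Variant B 49/87 = 56.3% → Variant B
Variant A wins each user group but Variant B wins overall — the comparison reverses. Variant A's views skew toward new users, which has a lower base rate.

No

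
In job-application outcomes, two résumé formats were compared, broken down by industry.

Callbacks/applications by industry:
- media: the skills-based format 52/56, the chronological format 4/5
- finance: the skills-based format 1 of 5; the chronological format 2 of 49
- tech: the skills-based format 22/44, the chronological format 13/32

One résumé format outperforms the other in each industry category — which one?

Media: the skills-based format 52/56 = 92.9%, the chronological format 4/5 = 80.0% → the skills-based format
Finance: the skills-based format 1/5 = 20.0%, the chronological format 2/49 = 4.1% → the skills-based format
Tech: the skills-based format 22/44 = 50.0%, the chronological format 13/32 = 40.6% → the skills-based format
The skills-based format has the higher rate in all 3 groups.

the skills-based format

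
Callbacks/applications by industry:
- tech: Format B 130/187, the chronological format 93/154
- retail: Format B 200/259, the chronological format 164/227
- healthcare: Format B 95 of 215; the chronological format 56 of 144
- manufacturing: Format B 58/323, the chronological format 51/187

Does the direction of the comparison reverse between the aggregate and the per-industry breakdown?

Tech: Format B 130/187 = 69.5%, the chronological format 93/154 = 60.4% → Format B
Retail: Format B 200/259 = 77.2%, the chronological format 164/227 = 72.2% → Format B
Healthcare: Format B 95/215 = 44.2%, the chronological format 56/144 = 38.9% → Format B
Manufacturing: Format B 58/323 = 18.0%, the chronological format 51/187 = 27.3% → the chronological format
Overall: Format B 483/984 = 49.1%, the chronological format 364/712 = 51.1% → the chronological format
Neither sweeps: Format B wins 3 of 4 groups, the chronological format wins 1. The chronological format wins overall but not every group — no Simpson reversal.

No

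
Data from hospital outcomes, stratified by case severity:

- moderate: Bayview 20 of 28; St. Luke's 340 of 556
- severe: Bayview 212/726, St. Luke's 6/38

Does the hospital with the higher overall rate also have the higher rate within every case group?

Moderate: Bayview 20/28 = 71.4%, St. Luke's 340/556 = 61.2% → Bayview
Severe: Bayview 212/726 = 29.2%, St. Luke's 6/38 = 15.8% → Bayview
Overall: Bayview 232/754 = 30.8%, St. Luke's 346/594 = 58.2% → St. Luke's
Bayview wins each case group but St. Luke's wins overall — the comparison reverses. Bayview's patients skew toward severe, which has a lower base rate.

No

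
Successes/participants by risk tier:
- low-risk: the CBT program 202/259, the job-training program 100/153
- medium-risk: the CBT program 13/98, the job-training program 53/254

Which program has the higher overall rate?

the CBT program

Low-risk: the CBT program 202/259 = 78.0%, the job-training program 100/153 = 65.4% → the CBT program
Medium-risk: the CBT program 13/98 = 13.3%, the job-training program 53/254 = 20.9% → the job-training program
Overall: the CBT program 215/357 = 60.2%, the job-training program 153/407 = 37.6% → the CBT program
(Neither sweeps every risk group, but the CBT program has the higher pooled rate.)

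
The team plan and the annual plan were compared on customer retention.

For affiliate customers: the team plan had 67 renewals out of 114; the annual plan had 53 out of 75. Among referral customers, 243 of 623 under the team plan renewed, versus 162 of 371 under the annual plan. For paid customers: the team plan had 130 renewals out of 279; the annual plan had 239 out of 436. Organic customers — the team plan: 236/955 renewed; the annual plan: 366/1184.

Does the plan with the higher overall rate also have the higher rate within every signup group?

Yes

Affiliate: the team plan 67/114 = 58.8%, the annual plan 53/75 = 70.7% → the annual plan
Referral: the team plan 243/623 = 39.0%, the annual plan 162/371 = 43.7% → the annual plan
Paid: the team plan 130/279 = 46.6%, the annual plan 239/436 = 54.8% → the annual plan
Organic: the team plan 236/955 = 24.7%, the annual plan 366/1184 = 30.9% → the annual plan
Overall: the team plan 676/1971 = 34.3%, the annual plan 820/2066 = 39.7% → the annual plan
The annual plan wins overall and in every signup group — no reversal.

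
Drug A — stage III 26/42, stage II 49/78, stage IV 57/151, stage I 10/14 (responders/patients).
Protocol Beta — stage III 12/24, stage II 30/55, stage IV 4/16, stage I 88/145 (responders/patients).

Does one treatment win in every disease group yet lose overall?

Stage III: Drug A 26/42 = 61.9%, Protocol Beta 12/24 = 50.0% → Drug A
Stage II: Drug A 49/78 = 62.8%, Protocol Beta 30/55 = 54.5% → Drug A
Stage IV: Drug A 57/151 = 37.7%, Protocol Beta 4/16 = 25.0% → Drug A
Stage I: Drug A 10/14 = 71.4%, Protocol Beta 88/145 = 60.7% → Drug A
Overall: Drug A 142/285 = 49.8%, Protocol Beta 134/240 = 55.8% → Protocol Beta
Drug A wins each disease group but Protocol Beta wins overall — the comparison reverses. Drug A's patients skew toward stage IV, which has a lower base rate.

Yes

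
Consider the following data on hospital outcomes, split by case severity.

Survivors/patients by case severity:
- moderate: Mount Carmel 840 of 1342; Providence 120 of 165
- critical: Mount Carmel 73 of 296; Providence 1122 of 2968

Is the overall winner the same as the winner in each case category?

No

Moderate: Mount Carmel 840/1342 = 62.6%, Providence 120/165 = 72.7% → Providence
Critical: Mount Carmel 73/296 = 24.7%, Providence 1122/2968 = 37.8% → Providence
Overall: Mount Carmel 913/1638 = 55.7%, Providence 1242/3133 = 39.6% → Mount Carmel
Providence wins each case group but Mount Carmel wins overall — the comparison reverses. Providence's patients skew toward critical, which has a lower base rate.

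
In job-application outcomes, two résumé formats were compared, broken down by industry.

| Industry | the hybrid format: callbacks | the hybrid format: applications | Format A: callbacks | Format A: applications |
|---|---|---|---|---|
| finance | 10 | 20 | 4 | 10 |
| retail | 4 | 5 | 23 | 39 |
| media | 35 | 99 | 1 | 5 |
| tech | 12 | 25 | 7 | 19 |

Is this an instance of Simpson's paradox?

Finance: the hybrid format 10/20 = 50.0%, Format A 4/10 = 40.0% → the hybrid format
Retail: the hybrid format 4/5 = 80.0%, Format A 23/39 = 59.0% → the hybrid format
Media: the hybrid format 35/99 = 35.4%, Format A 1/5 = 20.0% → the hybrid format
Tech: the hybrid format 12/25 = 48.0%, Format A 7/19 = 36.8% → the hybrid format
Overall: the hybrid format 61/149 = 40.9%, Format A 35/73 = 47.9% → Format A
The hybrid format wins each industry group but Format A wins overall — the comparison reverses. The hybrid format's applications skew toward media, which has a lower base rate.

Yes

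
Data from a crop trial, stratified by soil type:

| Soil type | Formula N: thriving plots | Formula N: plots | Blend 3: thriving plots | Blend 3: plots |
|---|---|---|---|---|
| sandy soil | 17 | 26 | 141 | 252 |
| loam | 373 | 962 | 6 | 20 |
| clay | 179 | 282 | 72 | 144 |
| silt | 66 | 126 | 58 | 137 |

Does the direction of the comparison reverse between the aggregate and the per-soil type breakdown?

Sandy soil: Formula N 17/26 = 65.4%, Blend 3 141/252 = 56.0% → Formula N
Loam: Formula N 373/962 = 38.8%, Blend 3 6/20 = 30.0% → Formula N
Clay: Formula N 179/282 = 63.5%, Blend 3 72/144 = 50.0% → Formula N
Silt: Formula N 66/126 = 52.4%, Blend 3 58/137 = 42.3% → Formula N
Overall: Formula N 635/1396 = 45.5%, Blend 3 277/553 = 50.1% → Blend 3
Formula N wins each soil group but Blend 3 wins overall — the comparison reverses. Formula N's plots skew toward loam, which has a lower base rate.

Yes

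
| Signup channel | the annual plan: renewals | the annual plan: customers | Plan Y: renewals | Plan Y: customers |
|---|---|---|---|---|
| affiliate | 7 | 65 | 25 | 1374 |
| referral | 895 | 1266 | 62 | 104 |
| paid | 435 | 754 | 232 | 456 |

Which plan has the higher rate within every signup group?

the annual plan

Affiliate: the annual plan 7/65 = 10.8%, Plan Y 25/1374 = 1.8% → the annual plan
Referral: the annual plan 895/1266 = 70.7%, Plan Y 62/104 = 59.6% → the annual plan
Paid: the annual plan 435/754 = 57.7%, Plan Y 232/456 = 50.9% → the annual plan
The annual plan has the higher rate in all 3 groups.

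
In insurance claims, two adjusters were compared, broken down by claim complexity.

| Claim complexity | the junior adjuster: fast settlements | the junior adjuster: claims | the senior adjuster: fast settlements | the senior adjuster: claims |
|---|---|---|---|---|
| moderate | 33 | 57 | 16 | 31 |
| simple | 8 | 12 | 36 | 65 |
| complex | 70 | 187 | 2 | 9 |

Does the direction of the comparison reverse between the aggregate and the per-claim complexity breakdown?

Moderate: the junior adjuster 33/57 = 57.9%, the senior adjuster 16/31 = 51.6% → the junior adjuster
Simple: the junior adjuster 8/12 = 66.7%, the senior adjuster 36/65 = 55.4% → the junior adjuster
Complex: the junior adjuster 70/187 = 37.4%, the senior adjuster 2/9 = 22.2% → the junior adjuster
Overall: the junior adjuster 111/256 = 43.4%, the senior adjuster 54/105 = 51.4% → the senior adjuster
The junior adjuster wins each claim group but the senior adjuster wins overall — the comparison reverses. The junior adjuster's claims skew toward complex, which has a lower base rate.

Yes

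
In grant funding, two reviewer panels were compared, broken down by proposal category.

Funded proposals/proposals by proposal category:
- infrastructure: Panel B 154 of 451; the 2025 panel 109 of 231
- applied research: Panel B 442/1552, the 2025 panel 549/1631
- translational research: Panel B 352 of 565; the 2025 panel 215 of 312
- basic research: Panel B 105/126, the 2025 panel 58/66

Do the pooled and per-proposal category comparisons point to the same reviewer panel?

Yes

Infrastructure: Panel B 154/451 = 34.1%, the 2025 panel 109/231 = 47.2% → the 2025 panel
Applied research: Panel B 442/1552 = 28.5%, the 2025 panel 549/1631 = 33.7% → the 2025 panel
Translational research: Panel B 352/565 = 62.3%, the 2025 panel 215/312 = 68.9% → the 2025 panel
Basic research: Panel B 105/126 = 83.3%, the 2025 panel 58/66 = 87.9% → the 2025 panel
Overall: Panel B 1053/2694 = 39.1%, the 2025 panel 931/2240 = 41.6% → the 2025 panel
The 2025 panel wins overall and in every proposal group — no reversal.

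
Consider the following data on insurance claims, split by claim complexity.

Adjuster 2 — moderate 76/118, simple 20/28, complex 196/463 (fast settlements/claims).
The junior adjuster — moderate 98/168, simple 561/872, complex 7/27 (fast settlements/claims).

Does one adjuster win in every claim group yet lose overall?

Yes

Moderate: Adjuster 2 76/118 = 64.4%, the junior adjuster 98/168 = 58.3% → Adjuster 2
Simple: Adjuster 2 20/28 = 71.4%, the junior adjuster 561/872 = 64.3% → Adjuster 2
Complex: Adjuster 2 196/463 = 42.3%, the junior adjuster 7/27 = 25.9% → Adjuster 2
Overall: Adjuster 2 292/609 = 47.9%, the junior adjuster 666/1067 = 62.4% → the junior adjuster
Adjuster 2 wins each claim group but the junior adjuster wins overall — the comparison reverses. Adjuster 2's claims skew toward complex, which has a lower base rate.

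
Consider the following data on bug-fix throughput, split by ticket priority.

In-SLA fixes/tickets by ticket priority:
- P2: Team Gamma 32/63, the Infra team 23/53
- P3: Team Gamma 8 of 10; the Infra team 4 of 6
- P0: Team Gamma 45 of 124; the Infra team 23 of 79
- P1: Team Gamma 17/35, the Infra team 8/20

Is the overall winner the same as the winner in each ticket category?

Yes

P2: Team Gamma 32/63 = 50.8%, the Infra team 23/53 = 43.4% → Team Gamma
P3: Team Gamma 8/10 = 80.0%, the Infra team 4/6 = 66.7% → Team Gamma
P0: Team Gamma 45/124 = 36.3%, the Infra team 23/79 = 29.1% → Team Gamma
P1: Team Gamma 17/35 = 48.6%, the Infra team 8/20 = 40.0% → Team Gamma
Overall: Team Gamma 102/232 = 44.0%, the Infra team 58/158 = 36.7% → Team Gamma
Team Gamma wins overall and in every ticket group — no reversal.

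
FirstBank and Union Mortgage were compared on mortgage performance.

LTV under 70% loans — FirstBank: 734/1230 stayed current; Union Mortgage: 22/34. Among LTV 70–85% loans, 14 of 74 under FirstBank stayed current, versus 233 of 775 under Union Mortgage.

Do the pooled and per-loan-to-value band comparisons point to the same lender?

No

LTV under 70%: FirstBank 734/1230 = 59.7%, Union Mortgage 22/34 = 64.7% → Union Mortgage
LTV 70–85%: FirstBank 14/74 = 18.9%, Union Mortgage 233/775 = 30.1% → Union Mortgage
Overall: FirstBank 748/1304 = 57.4%, Union Mortgage 255/809 = 31.5% → FirstBank
Union Mortgage wins each loan-to-value group but FirstBank wins overall — the comparison reverses. Union Mortgage's loans skew toward LTV 70–85%, which has a lower base rate.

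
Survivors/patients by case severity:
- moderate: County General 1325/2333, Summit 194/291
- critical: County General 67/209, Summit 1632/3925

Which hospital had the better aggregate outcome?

County General

Moderate: County General 1325/2333 = 56.8%, Summit 194/291 = 66.7% → Summit
Critical: County General 67/209 = 32.1%, Summit 1632/3925 = 41.6% → Summit
Overall: County General 1392/2542 = 54.8%, Summit 1826/4216 = 43.3% → County General
(Summit wins every case group but County General wins overall — Summit's patients skew toward the low-rate critical group.)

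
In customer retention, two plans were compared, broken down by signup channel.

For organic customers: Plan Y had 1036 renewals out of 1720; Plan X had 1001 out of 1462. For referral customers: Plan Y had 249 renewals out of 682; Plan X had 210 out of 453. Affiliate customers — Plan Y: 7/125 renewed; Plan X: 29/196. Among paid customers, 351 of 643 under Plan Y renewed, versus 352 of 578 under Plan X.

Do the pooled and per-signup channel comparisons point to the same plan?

Yes

Organic: Plan Y 1036/1720 = 60.2%, Plan X 1001/1462 = 68.5% → Plan X
Referral: Plan Y 249/682 = 36.5%, Plan X 210/453 = 46.4% → Plan X
Affiliate: Plan Y 7/125 = 5.6%, Plan X 29/196 = 14.8% → Plan X
Paid: Plan Y 351/643 = 54.6%, Plan X 352/578 = 60.9% → Plan X
Overall: Plan Y 1643/3170 = 51.8%, Plan X 1592/2689 = 59.2% → Plan X
Plan X wins overall and in every signup group — no reversal.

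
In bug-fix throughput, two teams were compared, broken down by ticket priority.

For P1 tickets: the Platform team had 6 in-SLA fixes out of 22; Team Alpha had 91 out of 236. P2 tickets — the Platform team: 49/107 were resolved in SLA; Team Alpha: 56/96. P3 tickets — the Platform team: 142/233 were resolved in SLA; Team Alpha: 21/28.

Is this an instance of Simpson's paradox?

Yes

P1: the Platform team 6/22 = 27.3%, Team Alpha 91/236 = 38.6% → Team Alpha
P2: the Platform team 49/107 = 45.8%, Team Alpha 56/96 = 58.3% → Team Alpha
P3: the Platform team 142/233 = 60.9%, Team Alpha 21/28 = 75.0% → Team Alpha
Overall: the Platform team 197/362 = 54.4%, Team Alpha 168/360 = 46.7% → the Platform team
Team Alpha wins each ticket group but the Platform team wins overall — the comparison reverses. Team Alpha's tickets skew toward P1, which has a lower base rate.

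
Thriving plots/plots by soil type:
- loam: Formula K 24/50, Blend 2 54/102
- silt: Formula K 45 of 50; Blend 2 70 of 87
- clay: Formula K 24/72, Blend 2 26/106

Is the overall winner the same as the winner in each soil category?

No

Loam: Formula K 24/50 = 48.0%, Blend 2 54/102 = 52.9% → Blend 2
Silt: Formula K 45/50 = 90.0%, Blend 2 70/87 = 80.5% → Formula K
Clay: Formula K 24/72 = 33.3%, Blend 2 26/106 = 24.5% → Formula K
Overall: Formula K 93/172 = 54.1%, Blend 2 150/295 = 50.8% → Formula K
Neither sweeps: Formula K wins 2 of 3 groups, Blend 2 wins 1. Formula K wins overall but not every group — no Simpson reversal.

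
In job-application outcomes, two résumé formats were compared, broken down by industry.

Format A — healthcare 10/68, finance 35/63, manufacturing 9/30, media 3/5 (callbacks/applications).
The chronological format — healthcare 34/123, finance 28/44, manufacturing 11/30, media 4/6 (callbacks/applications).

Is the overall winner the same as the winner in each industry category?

Yes

Healthcare: Format A 10/68 = 14.7%, the chronological format 34/123 = 27.6% → the chronological format
Finance: Format A 35/63 = 55.6%, the chronological format 28/44 = 63.6% → the chronological format
Manufacturing: Format A 9/30 = 30.0%, the chronological format 11/30 = 36.7% → the chronological format
Media: Format A 3/5 = 60.0%, the chronological format 4/6 = 66.7% → the chronological format
Overall: Format A 57/166 = 34.3%, the chronological format 77/203 = 37.9% → the chronological format
The chronological format wins overall and in every industry group — no reversal.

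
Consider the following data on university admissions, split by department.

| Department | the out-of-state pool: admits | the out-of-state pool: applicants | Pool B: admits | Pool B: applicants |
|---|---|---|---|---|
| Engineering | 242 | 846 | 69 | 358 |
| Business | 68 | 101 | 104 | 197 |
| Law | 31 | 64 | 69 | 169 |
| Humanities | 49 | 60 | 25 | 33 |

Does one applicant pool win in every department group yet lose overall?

No

Engineering: the out-of-state pool 242/846 = 28.6%, Pool B 69/358 = 19.3% → the out-of-state pool
Business: the out-of-state pool 68/101 = 67.3%, Pool B 104/197 = 52.8% → the out-of-state pool
Law: the out-of-state pool 31/64 = 48.4%, Pool B 69/169 = 40.8% → the out-of-state pool
Humanities: the out-of-state pool 49/60 = 81.7%, Pool B 25/33 = 75.8% → the out-of-state pool
Overall: the out-of-state pool 390/1071 = 36.4%, Pool B 267/757 = 35.3% → the out-of-state pool
The out-of-state pool wins overall and in every department group — no reversal.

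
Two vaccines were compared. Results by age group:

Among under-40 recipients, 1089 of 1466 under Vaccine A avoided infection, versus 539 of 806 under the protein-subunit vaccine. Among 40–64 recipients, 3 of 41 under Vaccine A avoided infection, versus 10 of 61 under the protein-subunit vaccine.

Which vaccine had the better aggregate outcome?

Vaccine A

Under-40: Vaccine A 1089/1466 = 74.3%, the protein-subunit vaccine 539/806 = 66.9% → Vaccine A
40–64: Vaccine A 3/41 = 7.3%, the protein-subunit vaccine 10/61 = 16.4% → the protein-subunit vaccine
Overall: Vaccine A 1092/1507 = 72.5%, the protein-subunit vaccine 549/867 = 63.3% → Vaccine A
(Neither sweeps every age group, but Vaccine A has the higher pooled rate.)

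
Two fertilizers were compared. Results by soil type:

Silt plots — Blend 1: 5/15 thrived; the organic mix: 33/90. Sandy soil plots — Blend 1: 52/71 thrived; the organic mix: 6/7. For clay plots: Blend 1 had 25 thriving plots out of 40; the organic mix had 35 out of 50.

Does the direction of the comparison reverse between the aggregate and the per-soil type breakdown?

Yes

Silt: Blend 1 5/15 = 33.3%, the organic mix 33/90 = 36.7% → the organic mix
Sandy soil: Blend 1 52/71 = 73.2%, the organic mix 6/7 = 85.7% → the organic mix
Clay: Blend 1 25/40 = 62.5%, the organic mix 35/50 = 70.0% → the organic mix
Overall: Blend 1 82/126 = 65.1%, the organic mix 74/147 = 50.3% → Blend 1
The organic mix wins each soil group but Blend 1 wins overall — the comparison reverses. The organic mix's plots skew toward silt, which has a lower base rate.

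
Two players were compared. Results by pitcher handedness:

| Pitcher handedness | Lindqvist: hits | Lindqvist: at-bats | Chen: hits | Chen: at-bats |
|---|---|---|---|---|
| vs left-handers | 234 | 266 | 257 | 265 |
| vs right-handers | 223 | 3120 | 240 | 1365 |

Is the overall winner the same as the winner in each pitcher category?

Yes

Vs left-handers: Lindqvist 234/266 = 88.0%, Chen 257/265 = 97.0% → Chen
Vs right-handers: Lindqvist 223/3120 = 7.1%, Chen 240/1365 = 17.6% → Chen
Overall: Lindqvist 457/3386 = 13.5%, Chen 497/1630 = 30.5% → Chen
Chen wins overall and in every pitcher group — no reversal.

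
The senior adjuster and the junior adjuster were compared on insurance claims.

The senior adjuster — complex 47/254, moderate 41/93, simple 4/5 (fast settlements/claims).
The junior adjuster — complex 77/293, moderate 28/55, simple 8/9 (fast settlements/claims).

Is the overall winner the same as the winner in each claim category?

Yes

Complex: the senior adjuster 47/254 = 18.5%, the junior adjuster 77/293 = 26.3% → the junior adjuster
Moderate: the senior adjuster 41/93 = 44.1%, the junior adjuster 28/55 = 50.9% → the junior adjuster
Simple: the senior adjuster 4/5 = 80.0%, the junior adjuster 8/9 = 88.9% → the junior adjuster
Overall: the senior adjuster 92/352 = 26.1%, the junior adjuster 113/357 = 31.7% → the junior adjuster
The junior adjuster wins overall and in every claim group — no reversal.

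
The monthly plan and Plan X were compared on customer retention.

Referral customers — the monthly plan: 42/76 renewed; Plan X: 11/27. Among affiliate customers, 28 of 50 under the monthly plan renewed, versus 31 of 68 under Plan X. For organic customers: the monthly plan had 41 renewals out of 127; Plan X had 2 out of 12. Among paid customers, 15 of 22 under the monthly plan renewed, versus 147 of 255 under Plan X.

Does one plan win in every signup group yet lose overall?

Yes

Referral: the monthly plan 42/76 = 55.3%, Plan X 11/27 = 40.7% → the monthly plan
Affiliate: the monthly plan 28/50 = 56.0%, Plan X 31/68 = 45.6% → the monthly plan
Organic: the monthly plan 41/127 = 32.3%, Plan X 2/12 = 16.7% → the monthly plan
Paid: the monthly plan 15/22 = 68.2%, Plan X 147/255 = 57.6% → the monthly plan
Overall: the monthly plan 126/275 = 45.8%, Plan X 191/362 = 52.8% → Plan X
The monthly plan wins each signup group but Plan X wins overall — the comparison reverses. The monthly plan's customers skew toward organic, which has a lower base rate.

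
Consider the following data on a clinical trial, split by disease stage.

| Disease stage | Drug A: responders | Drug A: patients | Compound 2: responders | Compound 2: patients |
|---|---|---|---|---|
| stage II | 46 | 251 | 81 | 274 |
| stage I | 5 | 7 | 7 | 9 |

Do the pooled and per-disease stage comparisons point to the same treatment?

Stage II: Drug A 46/251 = 18.3%, Compound 2 81/274 = 29.6% → Compound 2
Stage I: Drug A 5/7 = 71.4%, Compound 2 7/9 = 77.8% → Compound 2
Overall: Drug A 51/258 = 19.8%, Compound 2 88/283 = 31.1% → Compound 2
Compound 2 wins overall and in every disease group — no reversal.

Yes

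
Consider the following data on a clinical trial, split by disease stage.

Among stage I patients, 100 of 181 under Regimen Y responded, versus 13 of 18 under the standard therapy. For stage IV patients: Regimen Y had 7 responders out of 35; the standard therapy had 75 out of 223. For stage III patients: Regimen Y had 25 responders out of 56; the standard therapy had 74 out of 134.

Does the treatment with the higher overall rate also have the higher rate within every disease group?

No

Stage I: Regimen Y 100/181 = 55.2%, the standard therapy 13/18 = 72.2% → the standard therapy
Stage IV: Regimen Y 7/35 = 20.0%, the standard therapy 75/223 = 33.6% → the standard therapy
Stage III: Regimen Y 25/56 = 44.6%, the standard therapy 74/134 = 55.2% → the standard therapy
Overall: Regimen Y 132/272 = 48.5%, the standard therapy 162/375 = 43.2% → Regimen Y
The standard therapy wins each disease group but Regimen Y wins overall — the comparison reverses. The standard therapy's patients skew toward stage IV, which has a lower base rate.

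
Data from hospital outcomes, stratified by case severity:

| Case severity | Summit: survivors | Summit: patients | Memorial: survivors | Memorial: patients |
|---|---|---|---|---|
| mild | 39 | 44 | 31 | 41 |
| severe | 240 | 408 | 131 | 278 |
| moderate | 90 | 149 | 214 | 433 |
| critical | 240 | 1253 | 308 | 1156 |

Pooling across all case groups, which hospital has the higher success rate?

Memorial

Mild: Summit 39/44 = 88.6%, Memorial 31/41 = 75.6% → Summit
Severe: Summit 240/408 = 58.8%, Memorial 131/278 = 47.1% → Summit
Moderate: Summit 90/149 = 60.4%, Memorial 214/433 = 49.4% → Summit
Critical: Summit 240/1253 = 19.2%, Memorial 308/1156 = 26.6% → Memorial
Overall: Summit 609/1854 = 32.8%, Memorial 684/1908 = 35.8% → Memorial
(Neither sweeps every case group, but Memorial has the higher pooled rate.)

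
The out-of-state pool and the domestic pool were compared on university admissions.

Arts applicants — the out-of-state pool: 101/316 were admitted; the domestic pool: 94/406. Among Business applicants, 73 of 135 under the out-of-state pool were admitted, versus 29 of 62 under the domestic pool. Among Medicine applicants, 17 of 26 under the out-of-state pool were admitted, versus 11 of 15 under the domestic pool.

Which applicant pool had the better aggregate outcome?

the out-of-state pool

Arts: the out-of-state pool 101/316 = 32.0%, the domestic pool 94/406 = 23.2% → the out-of-state pool
Business: the out-of-state pool 73/135 = 54.1%, the domestic pool 29/62 = 46.8% → the out-of-state pool
Medicine: the out-of-state pool 17/26 = 65.4%, the domestic pool 11/15 = 73.3% → the domestic pool
Overall: the out-of-state pool 191/477 = 40.0%, the domestic pool 134/483 = 27.7% → the out-of-state pool
(Neither sweeps every department group, but the out-of-state pool has the higher pooled rate.)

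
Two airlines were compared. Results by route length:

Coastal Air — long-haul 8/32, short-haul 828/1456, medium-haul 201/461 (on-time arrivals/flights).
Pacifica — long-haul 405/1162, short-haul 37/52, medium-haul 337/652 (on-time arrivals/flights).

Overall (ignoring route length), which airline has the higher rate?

Long-haul: Coastal Air 8/32 = 25.0%, Pacifica 405/1162 = 34.9% → Pacifica
Short-haul: Coastal Air 828/1456 = 56.9%, Pacifica 37/52 = 71.2% → Pacifica
Medium-haul: Coastal Air 201/461 = 43.6%, Pacifica 337/652 = 51.7% → Pacifica
Overall: Coastal Air 1037/1949 = 53.2%, Pacifica 779/1866 = 41.7% → Coastal Air
(Pacifica wins every route group but Coastal Air wins overall — Pacifica's flights skew toward the low-rate long-haul group.)

Coastal Air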